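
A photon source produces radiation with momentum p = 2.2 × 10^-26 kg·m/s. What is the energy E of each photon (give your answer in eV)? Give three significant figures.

41.2 eV

Since E = pc for a photon, E = 6.595 × 10^-18 J.
Converting to eV: E = 41.17 eV ≈ 41.2 eV.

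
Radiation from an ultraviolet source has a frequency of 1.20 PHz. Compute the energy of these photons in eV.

4.96 eV

First convert: f = 1.20 PHz = 1.20 × 10^15 Hz.
Since E = hf for a photon, E = 7.951 × 10^-19 J.
Converting to eV: E = 4.963 eV ≈ 4.96 eV.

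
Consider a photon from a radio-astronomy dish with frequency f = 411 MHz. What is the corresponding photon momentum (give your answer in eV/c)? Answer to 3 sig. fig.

(h = 6.62607015e-34 J·s, c = 2.99792458e8 m/s, 1 eV = 1.602176634e-19 J.)
Convert to SI: f = 411 MHz = 4.11e8 Hz.
Since p = hf/c for a photon, p = 9.084e-34 kg·m/s.
Converting to eV/c: p = 1.700e-6 eV/c ≈ 1.70e-6 eV/c.

1.70e-6 eV/c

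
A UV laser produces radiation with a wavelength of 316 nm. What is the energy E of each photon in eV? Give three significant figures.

(h = 6.62607015 × 10^-34 J·s, c = 2.99792458 × 10^8 m/s, 1 eV = 1.602176634 × 10^-19 J.)
Convert to SI: λ = 316 nm = 3.16 × 10^-7 m.
Apply E = hc/λ: E = 6.286 × 10^-19 J.
Converting to eV: E = 3.924 eV ≈ 3.92 eV.

3.92 eV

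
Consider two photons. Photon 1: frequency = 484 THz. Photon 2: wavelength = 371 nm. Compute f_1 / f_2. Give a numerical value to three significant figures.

f_1 = 4.840e14 Hz (from frequency = 484 THz, via f given directly).
f_2 = 8.081e14 Hz (from wavelength = 371 nm, via f = c/λ).
Ratio = 4.840e14 / 8.081e14 = 0.599.

0.599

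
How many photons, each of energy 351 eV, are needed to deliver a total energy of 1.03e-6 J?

1.83e10 photons

Per-photon energy: E = 5.624e-17 J (from energy = 351 eV).
N = E_total / E_photon = 1.03e-6 J / 5.624e-17 J = 1.83e10.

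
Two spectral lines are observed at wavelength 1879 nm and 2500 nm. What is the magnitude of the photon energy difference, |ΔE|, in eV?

Using E = hc/λ: E₁ = 1.0572 × 10^-19 J, E₂ = 7.9458 × 10^-20 J.
|ΔE| = |1.0572 × 10^-19 − 7.9458 × 10^-20| = 2.63 × 10^-20 J = 0.164 eV.

0.164 eV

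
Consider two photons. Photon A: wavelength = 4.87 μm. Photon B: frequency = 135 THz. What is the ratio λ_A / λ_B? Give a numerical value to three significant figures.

λ_A = 4.870 × 10^-6 m (from wavelength = 4.87 μm, via λ given directly).
λ_B = 2.221 × 10^-6 m (from frequency = 135 THz, via λ = c/f).
Ratio = 4.870 × 10^-6 / 2.221 × 10^-6 = 2.19.

2.19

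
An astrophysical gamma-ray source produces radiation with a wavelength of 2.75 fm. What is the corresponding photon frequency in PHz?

1.09 × 10^8 PHz

First convert: λ = 2.75 fm = 2.75 × 10^-15 m.
For a photon f = c/λ, so f = 1.090 × 10^23 Hz.
Converting to PHz: f = 1.090 × 10^8 PHz ≈ 1.09 × 10^8 PHz.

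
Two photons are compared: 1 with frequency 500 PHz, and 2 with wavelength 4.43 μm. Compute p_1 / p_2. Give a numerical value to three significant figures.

7390

p_1 = 1.105e-24 kg·m/s (from frequency = 500 PHz, via p = hf/c).
p_2 = 1.496e-28 kg·m/s (from wavelength = 4.43 μm, via p = h/λ).
Ratio = 1.105e-24 / 1.496e-28 = 7390.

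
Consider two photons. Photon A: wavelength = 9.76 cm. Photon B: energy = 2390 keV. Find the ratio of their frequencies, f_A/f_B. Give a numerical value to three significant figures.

5.32e-12

f_A = 3.072e9 Hz (from wavelength = 9.76 cm, via f = c/λ).
f_B = 5.779e20 Hz (from energy = 2390 keV, via f = E/h).
Ratio = 3.072e9 / 5.779e20 = 5.32e-12.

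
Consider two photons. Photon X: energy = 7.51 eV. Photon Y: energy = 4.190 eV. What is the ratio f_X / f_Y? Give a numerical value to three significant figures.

1.79

f_X = 1.816 × 10^15 Hz (from energy = 7.51 eV, via f = E/h).
f_Y = 1.013 × 10^15 Hz (from energy = 4.190 eV, via f = E/h).
Ratio = 1.816 × 10^15 / 1.013 × 10^15 = 1.79.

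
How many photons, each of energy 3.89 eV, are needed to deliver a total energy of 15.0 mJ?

Per-photon energy: E = 6.232e-19 J (from energy = 3.89 eV).
N = E_total / E_photon = 0.0150 J / 6.232e-19 J = 2.41e16.

2.41e16 photons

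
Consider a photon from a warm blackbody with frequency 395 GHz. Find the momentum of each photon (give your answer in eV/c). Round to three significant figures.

Use h = 6.62607015 × 10^-34 J·s, c = 2.99792458 × 10^8 m/s, 1 eV = 1.602176634 × 10^-19 J.
Convert to SI: f = 395 GHz = 3.95 × 10^11 Hz.
Apply p = hf/c: p = 8.730 × 10^-31 kg·m/s.
Converting to eV/c: p = 0.001634 eV/c ≈ 1.63 × 10^-3 eV/c.

1.63 × 10^-3 eV/c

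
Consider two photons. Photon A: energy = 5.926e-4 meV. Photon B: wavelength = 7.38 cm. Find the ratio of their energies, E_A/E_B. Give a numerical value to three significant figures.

0.0353

E_A = 9.494e-26 J (from energy = 5.926e-4 meV, via E given directly).
E_B = 2.692e-24 J (from wavelength = 7.38 cm, via E = hc/λ).
Ratio = 9.494e-26 / 2.692e-24 = 0.0353.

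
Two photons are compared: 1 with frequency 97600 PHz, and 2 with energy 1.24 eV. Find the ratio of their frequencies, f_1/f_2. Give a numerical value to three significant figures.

f_1 = 9.760 × 10^19 Hz (from frequency = 97600 PHz, via f given directly).
f_2 = 2.998 × 10^14 Hz (from energy = 1.24 eV, via f = E/h).
Ratio = 9.760 × 10^19 / 2.998 × 10^14 = 3.26 × 10^5.

3.26 × 10^5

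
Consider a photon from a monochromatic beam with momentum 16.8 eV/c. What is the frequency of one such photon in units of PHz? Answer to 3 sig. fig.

Use h = 6.62607015·10^-34 J·s, c = 2.99792458·10^8 m/s, 1 eV = 1.602176634·10^-19 J.
In SI units: p = 16.8 eV/c = 8.9784·10^-27 kg·m/s.
Apply f = pc/h: f = 4.062·10^15 Hz.
Converting to PHz: f = 4.062 PHz ≈ 4.06 PHz.

4.06 PHz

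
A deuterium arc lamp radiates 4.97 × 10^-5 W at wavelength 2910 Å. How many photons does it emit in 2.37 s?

1.73 × 10^14 photons

Total energy: E_total = P·t = 4.97 × 10^-5 × 2.37 = 1.178 × 10^-4 J.
Per-photon energy: E = 6.826 × 10^-19 J.
N = E_total / E_photon = 1.73 × 10^14.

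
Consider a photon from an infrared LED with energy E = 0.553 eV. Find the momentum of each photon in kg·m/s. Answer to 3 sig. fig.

2.96 × 10^-28 kg·m/s

(c = 2.99792458 × 10^8 m/s, 1 eV = 1.602176634 × 10^-19 J.)
First convert: E = 0.553 eV = 8.8600 × 10^-20 J.
The photon relation is p = E/c, giving p = 2.955 × 10^-28 kg·m/s.
So p ≈ 2.96 × 10^-28 kg·m/s.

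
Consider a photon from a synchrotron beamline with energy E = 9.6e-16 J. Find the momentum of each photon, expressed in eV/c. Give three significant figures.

(c = 2.99792458e8 m/s, 1 eV = 1.602176634e-19 J.)
For a photon p = E/c, so p = 3.202e-24 kg·m/s.
Converting to eV/c: p = 5992 eV/c ≈ 5990 eV/c.

5990 eV/c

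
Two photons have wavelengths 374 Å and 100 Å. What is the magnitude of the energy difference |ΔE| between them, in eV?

Using E = hc/λ: E₁ = 5.311·10^-18 J, E₂ = 1.986·10^-17 J.
|ΔE| = |5.311·10^-18 − 1.986·10^-17| = 1.46·10^-17 J = 90.8 eV.

90.8 eV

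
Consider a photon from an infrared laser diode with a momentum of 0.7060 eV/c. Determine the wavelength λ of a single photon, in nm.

1760 nm

Take h = 6.62607015e-34 J·s, c = 2.99792458e8 m/s, 1 eV = 1.602176634e-19 J.
Convert to SI: p = 0.7060 eV/c = 3.7731e-28 kg·m/s.
For a photon λ = h/p, so λ = 1.756e-6 m.
Converting to nm: λ = 1756 nm ≈ 1760 nm.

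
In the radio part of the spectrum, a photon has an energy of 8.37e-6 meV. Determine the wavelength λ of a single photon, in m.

First convert: E = 8.37e-6 meV = 1.3410e-27 J.
The photon relation is λ = hc/E, giving λ = 148.1 m.
So λ ≈ 148 m.

148 m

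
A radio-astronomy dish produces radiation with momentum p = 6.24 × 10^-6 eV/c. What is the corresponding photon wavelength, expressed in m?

(h = 6.62607015 × 10^-34 J·s, c = 2.99792458 × 10^8 m/s, 1 eV = 1.602176634 × 10^-19 J.)
In SI units: p = 6.24 × 10^-6 eV/c = 3.3348 × 10^-33 kg·m/s.
For a photon λ = h/p, so λ = 0.1987 m.
So λ ≈ 0.199 m.

0.199 m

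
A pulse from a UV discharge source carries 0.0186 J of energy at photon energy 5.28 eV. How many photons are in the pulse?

2.20 × 10^16 photons

Per-photon energy: E = 8.459 × 10^-19 J (from energy = 5.28 eV).
N = E_total / E_photon = 0.0186 J / 8.459 × 10^-19 J = 2.20 × 10^16.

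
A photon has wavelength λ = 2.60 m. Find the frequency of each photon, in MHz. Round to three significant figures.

Use c = 2.99792458e8 m/s.
The photon relation is f = c/λ, giving f = 1.153e8 Hz.
Converting to MHz: f = 115.3 MHz ≈ 115 MHz.

115 MHz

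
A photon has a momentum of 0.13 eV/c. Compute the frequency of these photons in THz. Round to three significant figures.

First convert: p = 0.13 eV/c = 6.9476e-29 kg·m/s.
Since f = pc/h for a photon, f = 3.143e13 Hz.
Converting to THz: f = 31.43 THz ≈ 31.4 THz.

31.4 THz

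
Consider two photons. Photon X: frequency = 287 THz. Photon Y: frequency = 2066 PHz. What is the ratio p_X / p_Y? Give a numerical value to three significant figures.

p_X = 6.343e-28 kg·m/s (from frequency = 287 THz, via p = hf/c).
p_Y = 4.566e-24 kg·m/s (from frequency = 2066 PHz, via p = hf/c).
Ratio = 6.343e-28 / 4.566e-24 = 1.39e-4.

1.39e-4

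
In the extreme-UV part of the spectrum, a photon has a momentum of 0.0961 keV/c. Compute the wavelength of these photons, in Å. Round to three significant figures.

129 Å

In SI units: p = 0.0961 keV/c = 5.1359·10^-26 kg·m/s.
Apply λ = h/p: λ = 1.290·10^-8 m.
Converting to Å: λ = 129.0 Å ≈ 129 Å.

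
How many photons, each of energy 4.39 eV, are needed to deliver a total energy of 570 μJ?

8.10·10^14 photons

Per-photon energy: E = 7.034·10^-19 J (from energy = 4.39 eV).
N = E_total / E_photon = 5.70·10^-4 J / 7.034·10^-19 J = 8.10·10^14.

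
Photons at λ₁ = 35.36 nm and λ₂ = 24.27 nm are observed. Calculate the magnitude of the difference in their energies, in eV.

16.0 eV

Using E = hc/λ: E₁ = 5.6178e-18 J, E₂ = 8.1848e-18 J.
|ΔE| = |5.6178e-18 − 8.1848e-18| = 2.57e-18 J = 16.0 eV.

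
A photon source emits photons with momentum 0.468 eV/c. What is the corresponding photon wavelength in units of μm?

Convert to SI: p = 0.468 eV/c = 2.5011·10^-28 kg·m/s.
For a photon λ = h/p, so λ = 2.649·10^-6 m.
Converting to μm: λ = 2.649 μm ≈ 2.65 μm.

2.65 μm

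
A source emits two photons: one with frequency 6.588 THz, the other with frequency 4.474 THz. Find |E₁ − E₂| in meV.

Using E = hf: E₁ = 4.3653 × 10^-21 J, E₂ = 2.9645 × 10^-21 J.
|ΔE| = |4.3653 × 10^-21 − 2.9645 × 10^-21| = 1.40 × 10^-21 J = 8.74 meV.

8.74 meV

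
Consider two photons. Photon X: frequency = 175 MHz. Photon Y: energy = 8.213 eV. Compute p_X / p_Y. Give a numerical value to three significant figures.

8.81·10^-8

p_X = 3.868·10^-34 kg·m/s (from frequency = 175 MHz, via p = hf/c).
p_Y = 4.389·10^-27 kg·m/s (from energy = 8.213 eV, via p = E/c).
Ratio = 3.868·10^-34 / 4.389·10^-27 = 8.81·10^-8.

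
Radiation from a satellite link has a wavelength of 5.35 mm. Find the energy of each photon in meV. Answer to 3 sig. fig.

0.232 meV

Take h = 6.62607015e-34 J·s, c = 2.99792458e8 m/s, 1 eV = 1.602176634e-19 J.
In SI units: λ = 5.35 mm = 0.00535 m.
Since E = hc/λ for a photon, E = 3.713e-23 J.
Converting to meV: E = 0.2317 meV ≈ 0.232 meV.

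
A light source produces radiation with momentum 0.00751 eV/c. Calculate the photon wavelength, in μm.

Use h = 6.62607015e-34 J·s, c = 2.99792458e8 m/s, 1 eV = 1.602176634e-19 J.
First convert: p = 0.00751 eV/c = 4.0136e-30 kg·m/s.
Since λ = h/p for a photon, λ = 1.651e-4 m.
Converting to μm: λ = 165.1 μm ≈ 165 μm.

165 μm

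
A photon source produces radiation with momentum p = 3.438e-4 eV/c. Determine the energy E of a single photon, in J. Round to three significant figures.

Convert to SI: p = 3.438e-4 eV/c = 1.8374e-31 kg·m/s.
For a photon E = pc, so E = 5.508e-23 J.
So E ≈ 5.51e-23 J.

5.51e-23 J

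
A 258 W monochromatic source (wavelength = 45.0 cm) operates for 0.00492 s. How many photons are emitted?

Total energy: E_total = P·t = 258 × 0.00492 = 1.269 J.
Per-photon energy: E = 4.414e-25 J.
N = E_total / E_photon = 2.88e24.

2.88e24 photons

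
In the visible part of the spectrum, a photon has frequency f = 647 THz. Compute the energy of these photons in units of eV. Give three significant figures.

2.68 eV

Use h = 6.62607015e-34 J·s, 1 eV = 1.602176634e-19 J.
First convert: f = 647 THz = 6.47e14 Hz.
Apply E = hf: E = 4.287e-19 J.
Converting to eV: E = 2.676 eV ≈ 2.68 eV.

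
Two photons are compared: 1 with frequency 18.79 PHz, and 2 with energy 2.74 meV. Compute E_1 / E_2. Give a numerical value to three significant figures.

2.84·10^4

E_1 = 1.245·10^-17 J (from frequency = 18.79 PHz, via E = hf).
E_2 = 4.390·10^-22 J (from energy = 2.74 meV, via E given directly).
Ratio = 1.245·10^-17 / 4.390·10^-22 = 2.84·10^4.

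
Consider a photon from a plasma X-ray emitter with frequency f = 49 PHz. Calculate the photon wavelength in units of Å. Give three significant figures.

61.2 Å

First convert: f = 49 PHz = 4.9·10^16 Hz.
Apply λ = c/f: λ = 6.118·10^-9 m.
Converting to Å: λ = 61.18 Å ≈ 61.2 Å.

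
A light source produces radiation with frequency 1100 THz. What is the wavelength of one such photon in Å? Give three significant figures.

Convert to SI: f = 1100 THz = 1.1·10^15 Hz.
Since λ = c/f for a photon, λ = 2.725·10^-7 m.
Converting to Å: λ = 2725 Å ≈ 2730 Å.

2730 Å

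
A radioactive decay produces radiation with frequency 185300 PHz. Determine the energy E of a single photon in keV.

First convert: f = 185300 PHz = 1.853 × 10^20 Hz.
The photon relation is E = hf, giving E = 1.228 × 10^-13 J.
Converting to keV: E = 766.3 keV ≈ 766 keV.

766 keV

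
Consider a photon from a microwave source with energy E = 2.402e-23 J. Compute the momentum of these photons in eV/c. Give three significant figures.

1.50e-4 eV/c

Take c = 2.99792458e8 m/s, 1 eV = 1.602176634e-19 J.
The photon relation is p = E/c, giving p = 8.012e-32 kg·m/s.
Converting to eV/c: p = 1.499e-4 eV/c ≈ 1.50e-4 eV/c.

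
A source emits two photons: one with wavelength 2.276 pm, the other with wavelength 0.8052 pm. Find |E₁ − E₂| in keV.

Using E = hc/λ: E₁ = 8.7278e-14 J, E₂ = 2.4670e-13 J.
|ΔE| = |8.7278e-14 − 2.4670e-13| = 1.59e-13 J = 995 keV.

995 keV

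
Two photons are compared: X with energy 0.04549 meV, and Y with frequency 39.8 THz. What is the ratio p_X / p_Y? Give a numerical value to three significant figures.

p_X = 2.431 × 10^-32 kg·m/s (from energy = 0.04549 meV, via p = E/c).
p_Y = 8.797 × 10^-29 kg·m/s (from frequency = 39.8 THz, via p = hf/c).
Ratio = 2.431 × 10^-32 / 8.797 × 10^-29 = 2.76 × 10^-4.

2.76 × 10^-4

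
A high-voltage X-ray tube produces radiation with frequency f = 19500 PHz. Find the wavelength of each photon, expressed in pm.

15.4 pm

In SI units: f = 19500 PHz = 1.95e19 Hz.
The photon relation is λ = c/f, giving λ = 1.537e-11 m.
Converting to pm: λ = 15.37 pm ≈ 15.4 pm.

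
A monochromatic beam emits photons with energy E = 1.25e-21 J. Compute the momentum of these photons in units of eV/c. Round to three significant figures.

7.80e-3 eV/c

(c = 2.99792458e8 m/s, 1 eV = 1.602176634e-19 J.)
Since p = E/c for a photon, p = 4.170e-30 kg·m/s.
Converting to eV/c: p = 0.007802 eV/c ≈ 7.80e-3 eV/c.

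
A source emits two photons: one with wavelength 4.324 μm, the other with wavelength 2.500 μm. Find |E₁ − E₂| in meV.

Using E = hc/λ: E₁ = 4.5940·10^-20 J, E₂ = 7.9458·10^-20 J.
|ΔE| = |4.5940·10^-20 − 7.9458·10^-20| = 3.35·10^-20 J = 209 meV.

209 meV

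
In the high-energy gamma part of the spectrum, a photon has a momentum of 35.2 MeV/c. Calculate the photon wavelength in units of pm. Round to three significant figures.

Convert to SI: p = 35.2 MeV/c = 1.8812·10^-20 kg·m/s.
The photon relation is λ = h/p, giving λ = 3.522·10^-14 m.
Converting to pm: λ = 0.03522 pm ≈ 0.0352 pm.

0.0352 pm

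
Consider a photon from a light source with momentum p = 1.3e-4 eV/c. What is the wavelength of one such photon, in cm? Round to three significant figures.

First convert: p = 1.3e-4 eV/c = 6.9476e-32 kg·m/s.
Apply λ = h/p: λ = 0.009537 m.
Converting to cm: λ = 0.9537 cm ≈ 0.954 cm.

0.954 cm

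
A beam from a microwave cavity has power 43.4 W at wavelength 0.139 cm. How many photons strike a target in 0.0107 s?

3.25e21 photons

Total energy: E_total = P·t = 43.4 × 0.0107 = 0.4644 J.
Per-photon energy: E = 1.429e-22 J.
N = E_total / E_photon = 3.25e21.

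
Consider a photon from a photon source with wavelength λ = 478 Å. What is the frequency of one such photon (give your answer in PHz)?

(c = 2.99792458e8 m/s.)
Convert to SI: λ = 478 Å = 4.78e-8 m.
For a photon f = c/λ, so f = 6.272e15 Hz.
Converting to PHz: f = 6.272 PHz ≈ 6.27 PHz.

6.27 PHz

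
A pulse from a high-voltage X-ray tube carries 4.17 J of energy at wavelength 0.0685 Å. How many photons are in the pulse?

Per-photon energy: E = 2.900e-14 J (from wavelength = 0.0685 Å).
N = E_total / E_photon = 4.17 J / 2.900e-14 J = 1.44e14.

1.44e14 photons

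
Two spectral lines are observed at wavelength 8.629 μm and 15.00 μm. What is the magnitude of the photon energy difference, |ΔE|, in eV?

0.0610 eV

Using E = hc/λ: E₁ = 2.3021 × 10^-20 J, E₂ = 1.3243 × 10^-20 J.
|ΔE| = |2.3021 × 10^-20 − 1.3243 × 10^-20| = 9.78 × 10^-21 J = 0.0610 eV.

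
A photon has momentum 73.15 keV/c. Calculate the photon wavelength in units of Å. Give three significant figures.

0.169 Å

In SI units: p = 73.15 keV/c = 3.9093·10^-23 kg·m/s.
For a photon λ = h/p, so λ = 1.695·10^-11 m.
Converting to Å: λ = 0.1695 Å ≈ 0.169 Å.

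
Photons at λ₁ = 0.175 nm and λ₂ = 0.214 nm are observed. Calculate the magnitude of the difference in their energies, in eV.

1290 eV

Using E = hc/λ: E₁ = 1.135 × 10^-15 J, E₂ = 9.282 × 10^-16 J.
|ΔE| = |1.135 × 10^-15 − 9.282 × 10^-16| = 2.07 × 10^-16 J = 1290 eV.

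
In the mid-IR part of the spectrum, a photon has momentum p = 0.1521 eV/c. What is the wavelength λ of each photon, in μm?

8.15 μm

Take h = 6.62607015e-34 J·s, c = 2.99792458e8 m/s, 1 eV = 1.602176634e-19 J.
In SI units: p = 0.1521 eV/c = 8.1287e-29 kg·m/s.
Apply λ = h/p: λ = 8.151e-6 m.
Converting to μm: λ = 8.151 μm ≈ 8.15 μm.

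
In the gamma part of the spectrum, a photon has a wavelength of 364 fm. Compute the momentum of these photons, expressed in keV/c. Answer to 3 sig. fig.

3410 keV/c

(h = 6.62607015 × 10^-34 J·s, c = 2.99792458 × 10^8 m/s, 1 eV = 1.602176634 × 10^-19 J.)
In SI units: λ = 364 fm = 3.64 × 10^-13 m.
For a photon p = h/λ, so p = 1.820 × 10^-21 kg·m/s.
Converting to keV/c: p = 3406 keV/c ≈ 3410 keV/c.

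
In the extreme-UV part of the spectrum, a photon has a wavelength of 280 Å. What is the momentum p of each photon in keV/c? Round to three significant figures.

0.0443 keV/c

First convert: λ = 280 Å = 2.8e-8 m.
For a photon p = h/λ, so p = 2.366e-26 kg·m/s.
Converting to keV/c: p = 0.04428 keV/c ≈ 0.0443 keV/c.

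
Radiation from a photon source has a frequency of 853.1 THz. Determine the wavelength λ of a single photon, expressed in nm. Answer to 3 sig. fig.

Take c = 2.99792458 × 10^8 m/s.
Convert to SI: f = 853.1 THz = 8.531 × 10^14 Hz.
For a photon λ = c/f, so λ = 3.514 × 10^-7 m.
Converting to nm: λ = 351.4 nm ≈ 351 nm.

351 nm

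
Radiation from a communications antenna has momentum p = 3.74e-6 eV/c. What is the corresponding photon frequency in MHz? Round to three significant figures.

In SI units: p = 3.74e-6 eV/c = 1.9988e-33 kg·m/s.
For a photon f = pc/h, so f = 9.043e8 Hz.
Converting to MHz: f = 904.3 MHz ≈ 904 MHz.

904 MHz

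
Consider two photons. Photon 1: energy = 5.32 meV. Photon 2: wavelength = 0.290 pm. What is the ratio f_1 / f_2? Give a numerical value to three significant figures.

1.24e-9

f_1 = 1.286e12 Hz (from energy = 5.32 meV, via f = E/h).
f_2 = 1.034e21 Hz (from wavelength = 0.290 pm, via f = c/λ).
Ratio = 1.286e12 / 1.034e21 = 1.24e-9.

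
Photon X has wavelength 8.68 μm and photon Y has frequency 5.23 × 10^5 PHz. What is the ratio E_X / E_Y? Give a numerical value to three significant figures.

6.60 × 10^-8

E_X = 2.289 × 10^-20 J (from wavelength = 8.68 μm, via E = hc/λ).
E_Y = 3.465 × 10^-13 J (from frequency = 5.23 × 10^5 PHz, via E = hf).
Ratio = 2.289 × 10^-20 / 3.465 × 10^-13 = 6.60 × 10^-8.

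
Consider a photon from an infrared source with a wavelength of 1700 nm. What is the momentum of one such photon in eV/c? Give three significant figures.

0.729 eV/c

Convert to SI: λ = 1700 nm = 1.7·10^-6 m.
The photon relation is p = h/λ, giving p = 3.898·10^-28 kg·m/s.
Converting to eV/c: p = 0.7293 eV/c ≈ 0.729 eV/c.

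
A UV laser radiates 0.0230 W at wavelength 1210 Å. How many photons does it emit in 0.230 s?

Total energy: E_total = P·t = 0.0230 × 0.230 = 0.005290 J.
Per-photon energy: E = 1.642e-18 J.
N = E_total / E_photon = 3.22e15.

3.22e15 photons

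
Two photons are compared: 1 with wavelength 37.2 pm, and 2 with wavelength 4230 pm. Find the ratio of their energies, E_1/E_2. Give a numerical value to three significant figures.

E_1 = 5.340e-15 J (from wavelength = 37.2 pm, via E = hc/λ).
E_2 = 4.696e-17 J (from wavelength = 4230 pm, via E = hc/λ).
Ratio = 5.340e-15 / 4.696e-17 = 114.

114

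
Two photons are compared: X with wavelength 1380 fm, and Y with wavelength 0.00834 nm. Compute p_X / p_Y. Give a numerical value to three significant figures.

p_X = 4.802e-22 kg·m/s (from wavelength = 1380 fm, via p = h/λ).
p_Y = 7.945e-23 kg·m/s (from wavelength = 0.00834 nm, via p = h/λ).
Ratio = 4.802e-22 / 7.945e-23 = 6.04.

6.04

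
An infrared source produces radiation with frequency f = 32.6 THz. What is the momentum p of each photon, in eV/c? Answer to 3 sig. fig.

0.135 eV/c

Take h = 6.62607015e-34 J·s, c = 2.99792458e8 m/s, 1 eV = 1.602176634e-19 J.
In SI units: f = 32.6 THz = 3.26e13 Hz.
The photon relation is p = hf/c, giving p = 7.205e-29 kg·m/s.
Converting to eV/c: p = 0.1348 eV/c ≈ 0.135 eV/c.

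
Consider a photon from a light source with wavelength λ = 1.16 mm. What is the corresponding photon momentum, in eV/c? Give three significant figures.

(h = 6.62607015 × 10^-34 J·s, c = 2.99792458 × 10^8 m/s, 1 eV = 1.602176634 × 10^-19 J.)
Convert to SI: λ = 1.16 mm = 0.00116 m.
Since p = h/λ for a photon, p = 5.712 × 10^-31 kg·m/s.
Converting to eV/c: p = 0.001069 eV/c ≈ 1.07 × 10^-3 eV/c.

1.07 × 10^-3 eV/c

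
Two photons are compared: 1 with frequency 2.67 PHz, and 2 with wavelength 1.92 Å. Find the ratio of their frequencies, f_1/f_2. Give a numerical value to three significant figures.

1.71e-3

f_1 = 2.670e15 Hz (from frequency = 2.67 PHz, via f given directly).
f_2 = 1.561e18 Hz (from wavelength = 1.92 Å, via f = c/λ).
Ratio = 2.670e15 / 1.561e18 = 1.71e-3.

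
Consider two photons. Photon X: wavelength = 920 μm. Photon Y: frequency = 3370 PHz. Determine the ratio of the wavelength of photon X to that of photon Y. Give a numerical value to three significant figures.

λ_X = 9.200·10^-4 m (from wavelength = 920 μm, via λ given directly).
λ_Y = 8.896·10^-11 m (from frequency = 3370 PHz, via λ = c/f).
Ratio = 9.200·10^-4 / 8.896·10^-11 = 1.03·10^7.

1.03·10^7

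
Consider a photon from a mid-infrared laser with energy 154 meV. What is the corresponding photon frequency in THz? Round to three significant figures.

Convert to SI: E = 154 meV = 2.4674 × 10^-20 J.
For a photon f = E/h, so f = 3.724 × 10^13 Hz.
Converting to THz: f = 37.24 THz ≈ 37.2 THz.

37.2 THz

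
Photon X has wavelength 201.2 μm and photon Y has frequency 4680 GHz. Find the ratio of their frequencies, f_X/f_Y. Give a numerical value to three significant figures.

f_X = 1.490 × 10^12 Hz (from wavelength = 201.2 μm, via f = c/λ).
f_Y = 4.680 × 10^12 Hz (from frequency = 4680 GHz, via f given directly).
Ratio = 1.490 × 10^12 / 4.680 × 10^12 = 0.318.

0.318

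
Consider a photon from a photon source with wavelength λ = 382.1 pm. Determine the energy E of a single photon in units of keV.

Use h = 6.62607015e-34 J·s, c = 2.99792458e8 m/s, 1 eV = 1.602176634e-19 J.
In SI units: λ = 382.1 pm = 3.821e-10 m.
For a photon E = hc/λ, so E = 5.199e-16 J.
Converting to keV: E = 3.245 keV ≈ 3.24 keV.

3.24 keV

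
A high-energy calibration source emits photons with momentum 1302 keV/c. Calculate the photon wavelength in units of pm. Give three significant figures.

Use h = 6.62607015 × 10^-34 J·s, c = 2.99792458 × 10^8 m/s, 1 eV = 1.602176634 × 10^-19 J.
First convert: p = 1302 keV/c = 6.9583 × 10^-22 kg·m/s.
For a photon λ = h/p, so λ = 9.523 × 10^-13 m.
Converting to pm: λ = 0.9523 pm ≈ 0.952 pm.

0.952 pm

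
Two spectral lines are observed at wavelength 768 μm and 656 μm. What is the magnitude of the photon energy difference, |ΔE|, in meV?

0.276 meV

Using E = hc/λ: E₁ = 2.587·10^-22 J, E₂ = 3.028·10^-22 J.
|ΔE| = |2.587·10^-22 − 3.028·10^-22| = 4.42·10^-23 J = 0.276 meV.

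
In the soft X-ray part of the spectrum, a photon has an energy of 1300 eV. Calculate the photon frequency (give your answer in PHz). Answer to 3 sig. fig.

314 PHz

Use h = 6.62607015·10^-34 J·s, 1 eV = 1.602176634·10^-19 J.
In SI units: E = 1300 eV = 2.0828·10^-16 J.
For a photon f = E/h, so f = 3.143·10^17 Hz.
Converting to PHz: f = 314.3 PHz ≈ 314 PHz.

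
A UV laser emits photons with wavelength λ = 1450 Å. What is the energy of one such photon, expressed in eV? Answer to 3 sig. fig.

8.55 eV

(h = 6.62607015e-34 J·s, c = 2.99792458e8 m/s, 1 eV = 1.602176634e-19 J.)
Convert to SI: λ = 1450 Å = 1.45e-7 m.
For a photon E = hc/λ, so E = 1.370e-18 J.
Converting to eV: E = 8.551 eV ≈ 8.55 eV.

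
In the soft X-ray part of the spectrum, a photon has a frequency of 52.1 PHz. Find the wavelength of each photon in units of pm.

Use c = 2.99792458·10^8 m/s.
First convert: f = 52.1 PHz = 5.21·10^16 Hz.
The photon relation is λ = c/f, giving λ = 5.754·10^-9 m.
Converting to pm: λ = 5754 pm ≈ 5750 pm.

5750 pm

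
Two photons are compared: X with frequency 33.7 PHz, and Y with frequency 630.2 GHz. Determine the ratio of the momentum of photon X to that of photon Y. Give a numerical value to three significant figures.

5.35 × 10^4

p_X = 7.448 × 10^-26 kg·m/s (from frequency = 33.7 PHz, via p = hf/c).
p_Y = 1.393 × 10^-30 kg·m/s (from frequency = 630.2 GHz, via p = hf/c).
Ratio = 7.448 × 10^-26 / 1.393 × 10^-30 = 5.35 × 10^4.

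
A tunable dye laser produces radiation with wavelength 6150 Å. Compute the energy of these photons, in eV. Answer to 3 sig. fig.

Take h = 6.62607015 × 10^-34 J·s, c = 2.99792458 × 10^8 m/s, 1 eV = 1.602176634 × 10^-19 J.
First convert: λ = 6150 Å = 6.15 × 10^-7 m.
Since E = hc/λ for a photon, E = 3.230 × 10^-19 J.
Converting to eV: E = 2.016 eV ≈ 2.02 eV.

2.02 eV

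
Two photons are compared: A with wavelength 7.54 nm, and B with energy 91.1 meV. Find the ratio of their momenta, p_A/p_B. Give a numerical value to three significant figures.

1800

p_A = 8.788 × 10^-26 kg·m/s (from wavelength = 7.54 nm, via p = h/λ).
p_B = 4.869 × 10^-29 kg·m/s (from energy = 91.1 meV, via p = E/c).
Ratio = 8.788 × 10^-26 / 4.869 × 10^-29 = 1800.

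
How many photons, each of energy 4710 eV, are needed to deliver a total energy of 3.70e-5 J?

4.90e10 photons

Per-photon energy: E = 7.546e-16 J (from energy = 4710 eV).
N = E_total / E_photon = 3.70e-5 J / 7.546e-16 J = 4.90e10.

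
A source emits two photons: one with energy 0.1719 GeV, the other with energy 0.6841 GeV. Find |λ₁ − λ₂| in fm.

5.40 fm

Using λ = hc/E: λ₁ = 7.2126e-15 m, λ₂ = 1.8124e-15 m.
|Δλ| = |7.2126e-15 − 1.8124e-15| = 5.40e-15 m = 5.40 fm.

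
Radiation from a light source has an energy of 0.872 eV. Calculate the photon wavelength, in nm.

1420 nm

First convert: E = 0.872 eV = 1.3971 × 10^-19 J.
The photon relation is λ = hc/E, giving λ = 1.422 × 10^-6 m.
Converting to nm: λ = 1422 nm ≈ 1420 nm.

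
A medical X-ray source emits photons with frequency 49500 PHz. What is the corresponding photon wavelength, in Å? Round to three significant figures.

In SI units: f = 49500 PHz = 4.95e19 Hz.
Since λ = c/f for a photon, λ = 6.056e-12 m.
Converting to Å: λ = 0.06056 Å ≈ 0.0606 Å.

0.0606 Å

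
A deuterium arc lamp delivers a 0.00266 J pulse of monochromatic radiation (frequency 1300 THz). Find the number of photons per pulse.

Per-photon energy: E = 8.614·10^-19 J (from frequency = 1300 THz).
N = E_total / E_photon = 0.00266 J / 8.614·10^-19 J = 3.09·10^15.

3.09·10^15 photons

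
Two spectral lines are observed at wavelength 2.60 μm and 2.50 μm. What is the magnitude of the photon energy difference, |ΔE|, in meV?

19.1 meV

Using E = hc/λ: E₁ = 7.640·10^-20 J, E₂ = 7.946·10^-20 J.
|ΔE| = |7.640·10^-20 − 7.946·10^-20| = 3.06·10^-21 J = 19.1 meV.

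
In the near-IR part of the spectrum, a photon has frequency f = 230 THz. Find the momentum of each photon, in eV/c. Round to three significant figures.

Use h = 6.62607015 × 10^-34 J·s, c = 2.99792458 × 10^8 m/s, 1 eV = 1.602176634 × 10^-19 J.
In SI units: f = 230 THz = 2.3 × 10^14 Hz.
For a photon p = hf/c, so p = 5.084 × 10^-28 kg·m/s.
Converting to eV/c: p = 0.9512 eV/c ≈ 0.951 eV/c.

0.951 eV/c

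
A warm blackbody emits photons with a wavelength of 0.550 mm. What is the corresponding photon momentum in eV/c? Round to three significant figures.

2.25 × 10^-3 eV/c

(h = 6.62607015 × 10^-34 J·s, c = 2.99792458 × 10^8 m/s, 1 eV = 1.602176634 × 10^-19 J.)
First convert: λ = 0.550 mm = 5.50 × 10^-4 m.
The photon relation is p = h/λ, giving p = 1.205 × 10^-30 kg·m/s.
Converting to eV/c: p = 0.002254 eV/c ≈ 2.25 × 10^-3 eV/c.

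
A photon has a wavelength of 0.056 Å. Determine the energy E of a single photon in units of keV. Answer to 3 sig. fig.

Use h = 6.62607015 × 10^-34 J·s, c = 2.99792458 × 10^8 m/s, 1 eV = 1.602176634 × 10^-19 J.
Convert to SI: λ = 0.056 Å = 5.6 × 10^-12 m.
Apply E = hc/λ: E = 3.547 × 10^-14 J.
Converting to keV: E = 221.4 keV ≈ 221 keV.

221 keV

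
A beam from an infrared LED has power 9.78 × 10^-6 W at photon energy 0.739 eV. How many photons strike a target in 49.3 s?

4.07 × 10^15 photons

Total energy: E_total = P·t = 9.78 × 10^-6 × 49.3 = 4.822 × 10^-4 J.
Per-photon energy: E = 1.184 × 10^-19 J.
N = E_total / E_photon = 4.07 × 10^15.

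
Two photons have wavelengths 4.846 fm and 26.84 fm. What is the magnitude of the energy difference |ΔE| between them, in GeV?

Using E = hc/λ: E₁ = 4.0991 × 10^-11 J, E₂ = 7.4011 × 10^-12 J.
|ΔE| = |4.0991 × 10^-11 − 7.4011 × 10^-12| = 3.36 × 10^-11 J = 0.210 GeV.

0.210 GeV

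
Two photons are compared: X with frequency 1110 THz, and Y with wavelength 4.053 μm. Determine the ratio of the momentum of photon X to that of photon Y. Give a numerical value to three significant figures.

15.0

p_X = 2.453e-27 kg·m/s (from frequency = 1110 THz, via p = hf/c).
p_Y = 1.635e-28 kg·m/s (from wavelength = 4.053 μm, via p = h/λ).
Ratio = 2.453e-27 / 1.635e-28 = 15.0.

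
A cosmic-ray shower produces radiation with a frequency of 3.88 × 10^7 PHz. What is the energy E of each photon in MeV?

160 MeV

In SI units: f = 3.88 × 10^7 PHz = 3.88 × 10^22 Hz.
Since E = hf for a photon, E = 2.571 × 10^-11 J.
Converting to MeV: E = 160.5 MeV ≈ 160 MeV.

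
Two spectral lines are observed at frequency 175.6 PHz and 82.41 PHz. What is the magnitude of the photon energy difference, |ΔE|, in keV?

0.385 keV

Using E = hf: E₁ = 1.1635 × 10^-16 J, E₂ = 5.4605 × 10^-17 J.
|ΔE| = |1.1635 × 10^-16 − 5.4605 × 10^-17| = 6.17 × 10^-17 J = 0.385 keV.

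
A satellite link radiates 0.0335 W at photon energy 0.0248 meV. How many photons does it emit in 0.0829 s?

Total energy: E_total = P·t = 0.0335 × 0.0829 = 0.002777 J.
Per-photon energy: E = 3.973 × 10^-24 J.
N = E_total / E_photon = 6.99 × 10^20.

6.99 × 10^20 photons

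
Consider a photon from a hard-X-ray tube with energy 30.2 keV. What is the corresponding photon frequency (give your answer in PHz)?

Take h = 6.62607015e-34 J·s, 1 eV = 1.602176634e-19 J.
Convert to SI: E = 30.2 keV = 4.8386e-15 J.
Since f = E/h for a photon, f = 7.302e18 Hz.
Converting to PHz: f = 7302 PHz ≈ 7300 PHz.

7300 PHz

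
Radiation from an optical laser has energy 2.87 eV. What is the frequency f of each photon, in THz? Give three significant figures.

694 THz

First convert: E = 2.87 eV = 4.5982e-19 J.
The photon relation is f = E/h, giving f = 6.940e14 Hz.
Converting to THz: f = 694.0 THz ≈ 694 THz.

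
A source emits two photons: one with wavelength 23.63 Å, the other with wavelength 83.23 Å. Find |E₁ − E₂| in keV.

Using E = hc/λ: E₁ = 8.4065e-17 J, E₂ = 2.3867e-17 J.
|ΔE| = |8.4065e-17 − 2.3867e-17| = 6.02e-17 J = 0.376 keV.

0.376 keV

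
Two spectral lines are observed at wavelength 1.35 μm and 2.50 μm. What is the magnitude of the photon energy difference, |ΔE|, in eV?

0.422 eV

Using E = hc/λ: E₁ = 1.471·10^-19 J, E₂ = 7.946·10^-20 J.
|ΔE| = |1.471·10^-19 − 7.946·10^-20| = 6.77·10^-20 J = 0.422 eV.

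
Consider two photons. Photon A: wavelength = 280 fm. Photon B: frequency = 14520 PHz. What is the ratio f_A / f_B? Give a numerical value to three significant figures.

f_A = 1.071e21 Hz (from wavelength = 280 fm, via f = c/λ).
f_B = 1.452e19 Hz (from frequency = 14520 PHz, via f given directly).
Ratio = 1.071e21 / 1.452e19 = 73.7.

73.7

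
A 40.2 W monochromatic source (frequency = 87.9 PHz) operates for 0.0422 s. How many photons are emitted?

Total energy: E_total = P·t = 40.2 × 0.0422 = 1.696 J.
Per-photon energy: E = 5.824 × 10^-17 J.
N = E_total / E_photon = 2.91 × 10^16.

2.91 × 10^16 photons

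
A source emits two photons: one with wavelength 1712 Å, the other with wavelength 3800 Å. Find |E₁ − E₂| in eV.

3.98 eV

Using E = hc/λ: E₁ = 1.1603e-18 J, E₂ = 5.2275e-19 J.
|ΔE| = |1.1603e-18 − 5.2275e-19| = 6.38e-19 J = 3.98 eV.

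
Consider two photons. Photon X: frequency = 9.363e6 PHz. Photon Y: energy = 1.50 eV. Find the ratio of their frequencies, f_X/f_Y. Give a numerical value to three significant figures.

f_X = 9.363e21 Hz (from frequency = 9.363e6 PHz, via f given directly).
f_Y = 3.627e14 Hz (from energy = 1.50 eV, via f = E/h).
Ratio = 9.363e21 / 3.627e14 = 2.58e7.

2.58e7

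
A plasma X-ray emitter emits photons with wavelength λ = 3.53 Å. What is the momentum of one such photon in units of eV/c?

3510 eV/c

(h = 6.62607015e-34 J·s, c = 2.99792458e8 m/s, 1 eV = 1.602176634e-19 J.)
In SI units: λ = 3.53 Å = 3.53e-10 m.
For a photon p = h/λ, so p = 1.877e-24 kg·m/s.
Converting to eV/c: p = 3512 eV/c ≈ 3510 eV/c.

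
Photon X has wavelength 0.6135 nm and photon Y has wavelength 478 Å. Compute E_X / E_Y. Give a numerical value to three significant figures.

77.9

E_X = 3.238·10^-16 J (from wavelength = 0.6135 nm, via E = hc/λ).
E_Y = 4.156·10^-18 J (from wavelength = 478 Å, via E = hc/λ).
Ratio = 3.238·10^-16 / 4.156·10^-18 = 77.9.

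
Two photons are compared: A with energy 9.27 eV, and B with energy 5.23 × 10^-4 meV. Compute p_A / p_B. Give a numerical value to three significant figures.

1.77 × 10^7

p_A = 4.954 × 10^-27 kg·m/s (from energy = 9.27 eV, via p = E/c).
p_B = 2.795 × 10^-34 kg·m/s (from energy = 5.23 × 10^-4 meV, via p = E/c).
Ratio = 4.954 × 10^-27 / 2.795 × 10^-34 = 1.77 × 10^7.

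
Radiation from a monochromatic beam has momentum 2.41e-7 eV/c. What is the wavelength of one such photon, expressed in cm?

(h = 6.62607015e-34 J·s, c = 2.99792458e8 m/s, 1 eV = 1.602176634e-19 J.)
First convert: p = 2.41e-7 eV/c = 1.2880e-34 kg·m/s.
For a photon λ = h/p, so λ = 5.145 m.
Converting to cm: λ = 514.5 cm ≈ 514 cm.

514 cm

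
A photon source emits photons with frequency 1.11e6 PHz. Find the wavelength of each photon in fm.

270 fm

Convert to SI: f = 1.11e6 PHz = 1.11e21 Hz.
Since λ = c/f for a photon, λ = 2.701e-13 m.
Converting to fm: λ = 270.1 fm ≈ 270 fm.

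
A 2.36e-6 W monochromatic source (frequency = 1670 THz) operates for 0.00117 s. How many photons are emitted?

2.50e9 photons

Total energy: E_total = P·t = 2.36e-6 × 0.00117 = 2.761e-9 J.
Per-photon energy: E = 1.107e-18 J.
N = E_total / E_photon = 2.50e9.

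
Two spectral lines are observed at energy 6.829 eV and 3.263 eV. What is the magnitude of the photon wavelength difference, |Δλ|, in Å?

Using λ = hc/E: λ₁ = 1.8156 × 10^-7 m, λ₂ = 3.7997 × 10^-7 m.
|Δλ| = |1.8156 × 10^-7 − 3.7997 × 10^-7| = 1.98 × 10^-7 m = 1980 Å.

1980 Å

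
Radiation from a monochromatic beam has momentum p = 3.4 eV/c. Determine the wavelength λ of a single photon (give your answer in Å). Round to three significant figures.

Take h = 6.62607015e-34 J·s, c = 2.99792458e8 m/s, 1 eV = 1.602176634e-19 J.
First convert: p = 3.4 eV/c = 1.8171e-27 kg·m/s.
For a photon λ = h/p, so λ = 3.647e-7 m.
Converting to Å: λ = 3647 Å ≈ 3650 Å.

3650 Å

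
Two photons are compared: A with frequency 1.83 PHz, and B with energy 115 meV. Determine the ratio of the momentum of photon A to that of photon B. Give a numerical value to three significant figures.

p_A = 4.045e-27 kg·m/s (from frequency = 1.83 PHz, via p = hf/c).
p_B = 6.146e-29 kg·m/s (from energy = 115 meV, via p = E/c).
Ratio = 4.045e-27 / 6.146e-29 = 65.8.

65.8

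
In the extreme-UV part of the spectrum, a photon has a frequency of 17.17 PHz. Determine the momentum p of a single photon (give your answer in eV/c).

In SI units: f = 17.17 PHz = 1.717 × 10^16 Hz.
Since p = hf/c for a photon, p = 3.795 × 10^-26 kg·m/s.
Converting to eV/c: p = 71.01 eV/c ≈ 71.0 eV/c.

71.0 eV/c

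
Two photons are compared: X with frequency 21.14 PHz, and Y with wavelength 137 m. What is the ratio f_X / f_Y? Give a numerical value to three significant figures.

9.66e9

f_X = 2.114e16 Hz (from frequency = 21.14 PHz, via f given directly).
f_Y = 2.188e6 Hz (from wavelength = 137 m, via f = c/λ).
Ratio = 2.114e16 / 2.188e6 = 9.66e9.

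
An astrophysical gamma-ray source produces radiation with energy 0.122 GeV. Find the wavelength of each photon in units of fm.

Use h = 6.62607015e-34 J·s, c = 2.99792458e8 m/s, 1 eV = 1.602176634e-19 J.
Convert to SI: E = 0.122 GeV = 1.9547e-11 J.
Since λ = hc/E for a photon, λ = 1.016e-14 m.
Converting to fm: λ = 10.16 fm ≈ 10.2 fm.

10.2 fm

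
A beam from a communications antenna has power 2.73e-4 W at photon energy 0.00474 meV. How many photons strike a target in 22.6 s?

8.12e21 photons

Total energy: E_total = P·t = 2.73e-4 × 22.6 = 0.006170 J.
Per-photon energy: E = 7.594e-25 J.
N = E_total / E_photon = 8.12e21.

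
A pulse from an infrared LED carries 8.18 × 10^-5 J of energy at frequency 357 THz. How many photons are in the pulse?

3.46 × 10^14 photons

Per-photon energy: E = 2.366 × 10^-19 J (from frequency = 357 THz).
N = E_total / E_photon = 8.18 × 10^-5 J / 2.366 × 10^-19 J = 3.46 × 10^14.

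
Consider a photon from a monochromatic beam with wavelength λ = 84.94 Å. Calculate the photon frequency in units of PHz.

35.3 PHz

First convert: λ = 84.94 Å = 8.494·10^-9 m.
Since f = c/λ for a photon, f = 3.529·10^16 Hz.
Converting to PHz: f = 35.29 PHz ≈ 35.3 PHz.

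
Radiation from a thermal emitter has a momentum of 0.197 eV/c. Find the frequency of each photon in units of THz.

In SI units: p = 0.197 eV/c = 1.0528e-28 kg·m/s.
Apply f = pc/h: f = 4.763e13 Hz.
Converting to THz: f = 47.63 THz ≈ 47.6 THz.

47.6 THz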